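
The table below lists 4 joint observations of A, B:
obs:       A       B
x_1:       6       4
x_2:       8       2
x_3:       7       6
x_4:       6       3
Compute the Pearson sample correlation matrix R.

Step 1 — column means:
  mean(A) = (6 + 8 + 7 + 6) / 4 = 27/4 = 6.75
  mean(B) = (4 + 2 + 6 + 3) / 4 = 15/4 = 3.75

Step 2 — sample variances and covariances s[i,j] = (1/(n-1)) · Σ_k (x_{k,i} - mean_i) · (x_{k,j} - mean_j), with n-1 = 3:
  s[A,A] = ((-0.75)·(-0.75) + (1.25)·(1.25) + (0.25)·(0.25) + (-0.75)·(-0.75)) / 3 = 2.75/3 = 0.9167
  s[A,B] = ((-0.75)·(0.25) + (1.25)·(-1.75) + (0.25)·(2.25) + (-0.75)·(-0.75)) / 3 = -1.25/3 = -0.4167
  s[B,B] = ((0.25)·(0.25) + (-1.75)·(-1.75) + (2.25)·(2.25) + (-0.75)·(-0.75)) / 3 = 8.75/3 = 2.9167
  Sample standard deviations s_i = √(s[i,i]):
  s(A) = √(0.9167) = 0.9574
  s(B) = √(2.9167) = 1.7078

Step 3 — r_{ij} = s_{ij} / (s_i · s_j):
  r[A,A] = 1 (diagonal).
  r[A,B] = -0.4167 / (0.9574 · 1.7078) = -0.4167 / 1.6351 = -0.2548
  r[B,B] = 1 (diagonal).

R is symmetric with unit diagonal. Assembling:

R = [[1, -0.2548],
 [-0.2548, 1]]


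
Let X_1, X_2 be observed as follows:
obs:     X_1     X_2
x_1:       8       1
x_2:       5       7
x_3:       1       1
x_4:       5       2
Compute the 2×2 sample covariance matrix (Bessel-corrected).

Step 1 — column means:
  mean(X_1) = (8 + 5 + 1 + 5) / 4 = 19/4 = 4.75
  mean(X_2) = (1 + 7 + 1 + 2) / 4 = 11/4 = 2.75

Step 2 — sample covariance S[i,j] = (1/(n-1)) · Σ_k (x_{k,i} - mean_i) · (x_{k,j} - mean_j), with n-1 = 3.
  S[X_1,X_1] = ((3.25)·(3.25) + (0.25)·(0.25) + (-3.75)·(-3.75) + (0.25)·(0.25)) / 3 = 24.75/3 = 8.25
  S[X_1,X_2] = ((3.25)·(-1.75) + (0.25)·(4.25) + (-3.75)·(-1.75) + (0.25)·(-0.75)) / 3 = 1.75/3 = 0.5833
  S[X_2,X_2] = ((-1.75)·(-1.75) + (4.25)·(4.25) + (-1.75)·(-1.75) + (-0.75)·(-0.75)) / 3 = 24.75/3 = 8.25

S is symmetric (S[j,i] = S[i,j]). Assembling:

S = [[8.25, 0.5833],
 [0.5833, 8.25]]


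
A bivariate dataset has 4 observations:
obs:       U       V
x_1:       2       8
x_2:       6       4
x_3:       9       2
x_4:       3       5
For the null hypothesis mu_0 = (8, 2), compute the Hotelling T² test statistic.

Step 1 — sample mean vector:
  mean(U) = (2 + 6 + 9 + 3) / 4 = 20/4 = 5
  mean(V) = (8 + 4 + 2 + 5) / 4 = 19/4 = 4.75
  x̄ = (5, 4.75),  deviation x̄ - mu_0 = (5, 4.75) - (8, 2) = (-3, 2.75).

Step 2 — sample covariance matrix, S[i,j] = (1/(n-1)) · Σ_k (x_{k,i} - mean_i) · (x_{k,j} - mean_j), divisor n-1 = 3:
  S[U,U] = ((-3)·(-3) + (1)·(1) + (4)·(4) + (-2)·(-2)) / 3 = 30/3 = 10
  S[U,V] = ((-3)·(3.25) + (1)·(-0.75) + (4)·(-2.75) + (-2)·(0.25)) / 3 = -22/3 = -7.3333
  S[V,V] = ((3.25)·(3.25) + (-0.75)·(-0.75) + (-2.75)·(-2.75) + (0.25)·(0.25)) / 3 = 18.75/3 = 6.25
  S = [[10, -7.3333],
 [-7.3333, 6.25]].

Step 3 — invert S. det(S) = 10·6.25 - (-7.3333)² = 8.7222.
  S^{-1} = (1/det) · [[d, -b], [-b, a]] = [[0.7166, 0.8408],
 [0.8408, 1.1465]].

Step 4 — quadratic form (x̄ - mu_0)^T · S^{-1} · (x̄ - mu_0):
  S^{-1} · (x̄ - mu_0) = (0.1624, 0.6306),
  (x̄ - mu_0)^T · [...] = (-3)·(0.1624) + (2.75)·(0.6306) = 1.2468.

Step 5 — scale by n: T² = 4 · 1.2468 = 4.9873.

T² ≈ 4.9873


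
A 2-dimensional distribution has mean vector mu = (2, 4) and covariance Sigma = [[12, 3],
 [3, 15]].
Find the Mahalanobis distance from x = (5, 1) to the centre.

Step 1 — centre the observation: (x - mu) = (3, -3).

Step 2 — invert Sigma. det(Sigma) = 12·15 - (3)² = 171.
  Sigma^{-1} = (1/det) · [[d, -b], [-b, a]] = [[0.0877, -0.0175],
 [-0.0175, 0.0702]].

Step 3 — form the quadratic (x - mu)^T · Sigma^{-1} · (x - mu):
  Sigma^{-1} · (x - mu) = (0.3158, -0.2632).
  (x - mu)^T · [Sigma^{-1} · (x - mu)] = (3)·(0.3158) + (-3)·(-0.2632) = 1.7368.

Step 4 — take square root: d = √(1.7368) ≈ 1.3179.

d(x, mu) = √(1.7368) ≈ 1.3179


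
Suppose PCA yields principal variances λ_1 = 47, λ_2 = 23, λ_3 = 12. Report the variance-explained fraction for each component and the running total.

Step 1 — total variance = trace(Sigma) = Σ λ_i = 47 + 23 + 12 = 82.

Step 2 — fraction explained by component i = λ_i / Σ λ:
  PC1: 47/82 = 0.5732
  PC2: 23/82 = 0.2805
  PC3: 12/82 = 0.1463

Step 3 — cumulative fraction after k components = (λ_1 + ... + λ_k) / Σ λ:
  k = 1: 47/82 = 0.5732
  k = 2: (47 + 23)/82 = 70/82 = 0.8537
  k = 3: (47 + 23 + 12)/82 = 82/82 = 1

Summary (fraction, with percent):

explained: PC1 0.5732 (57.32%), PC2 0.2805 (28.05%), PC3 0.1463 (14.63%);  cumulative: 0.5732, 0.8537, 1


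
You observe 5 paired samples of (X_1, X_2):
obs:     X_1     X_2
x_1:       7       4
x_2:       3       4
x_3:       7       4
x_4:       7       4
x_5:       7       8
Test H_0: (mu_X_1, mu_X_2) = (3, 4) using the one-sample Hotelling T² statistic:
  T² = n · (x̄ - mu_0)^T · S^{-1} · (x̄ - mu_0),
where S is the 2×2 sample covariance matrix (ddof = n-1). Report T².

Step 1 — sample mean vector:
  mean(X_1) = (7 + 3 + 7 + 7 + 7) / 5 = 31/5 = 6.2
  mean(X_2) = (4 + 4 + 4 + 4 + 8) / 5 = 24/5 = 4.8
  x̄ = (6.2, 4.8),  deviation x̄ - mu_0 = (6.2, 4.8) - (3, 4) = (3.2, 0.8).

Step 2 — sample covariance matrix, S[i,j] = (1/(n-1)) · Σ_k (x_{k,i} - mean_i) · (x_{k,j} - mean_j), divisor n-1 = 4:
  S[X_1,X_1] = ((0.8)·(0.8) + (-3.2)·(-3.2) + (0.8)·(0.8) + (0.8)·(0.8) + (0.8)·(0.8)) / 4 = 12.8/4 = 3.2
  S[X_1,X_2] = ((0.8)·(-0.8) + (-3.2)·(-0.8) + (0.8)·(-0.8) + (0.8)·(-0.8) + (0.8)·(3.2)) / 4 = 3.2/4 = 0.8
  S[X_2,X_2] = ((-0.8)·(-0.8) + (-0.8)·(-0.8) + (-0.8)·(-0.8) + (-0.8)·(-0.8) + (3.2)·(3.2)) / 4 = 12.8/4 = 3.2
  S = [[3.2, 0.8],
 [0.8, 3.2]].

Step 3 — invert S. det(S) = 3.2·3.2 - (0.8)² = 9.6.
  S^{-1} = (1/det) · [[d, -b], [-b, a]] = [[0.3333, -0.0833],
 [-0.0833, 0.3333]].

Step 4 — quadratic form (x̄ - mu_0)^T · S^{-1} · (x̄ - mu_0):
  S^{-1} · (x̄ - mu_0) = (1, 0),
  (x̄ - mu_0)^T · [...] = (3.2)·(1) + (0.8)·(0) = 3.2.

Step 5 — scale by n: T² = 5 · 3.2 = 16.

T² ≈ 16


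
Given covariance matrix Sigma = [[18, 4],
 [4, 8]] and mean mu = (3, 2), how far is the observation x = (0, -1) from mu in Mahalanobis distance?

Step 1 — centre the observation: (x - mu) = (-3, -3).

Step 2 — invert Sigma. det(Sigma) = 18·8 - (4)² = 128.
  Sigma^{-1} = (1/det) · [[d, -b], [-b, a]] = [[0.0625, -0.0312],
 [-0.0312, 0.1406]].

Step 3 — form the quadratic (x - mu)^T · Sigma^{-1} · (x - mu):
  Sigma^{-1} · (x - mu) = (-0.0938, -0.3281).
  (x - mu)^T · [Sigma^{-1} · (x - mu)] = (-3)·(-0.0938) + (-3)·(-0.3281) = 1.2656.

Step 4 — take square root: d = √(1.2656) ≈ 1.125.

d(x, mu) = √(1.2656) ≈ 1.125


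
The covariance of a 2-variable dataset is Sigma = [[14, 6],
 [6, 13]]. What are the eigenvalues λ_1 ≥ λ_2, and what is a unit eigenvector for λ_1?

Step 1 — characteristic polynomial of 2×2 Sigma:
  det(Sigma - λI) = λ² - trace · λ + det = 0.
  trace = 14 + 13 = 27, det = 14·13 - (6)² = 146.
Step 2 — discriminant:
  Δ = trace² - 4·det = 729 - 584 = 145.
Step 3 — eigenvalues:
  λ = (trace ± √Δ)/2 = (27 ± 12.0416)/2,
  λ_1 = 19.5208,  λ_2 = 7.4792.

Step 4 — unit eigenvector for λ_1: solve (Sigma - λ_1 I)v = 0. First row:
  (14 - 19.5208)·v_x + (6)·v_y = 0, i.e. (-5.5208)·v_x + (6)·v_y = 0,
  so v ∝ (b, λ_1 - a) = (6, 5.5208) = u.
  ||u|| = √((6)² + (5.5208)²) = √(66.4792) ≈ 8.1535,
  v_1 = u/||u|| ≈ (0.7359, 0.6771) (||v_1|| = 1).

λ_1 = 19.5208,  λ_2 = 7.4792;  v_1 ≈ (0.7359, 0.6771)


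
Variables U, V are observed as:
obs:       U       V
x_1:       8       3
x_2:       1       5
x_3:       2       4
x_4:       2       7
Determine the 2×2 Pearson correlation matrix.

Step 1 — column means:
  mean(U) = (8 + 1 + 2 + 2) / 4 = 13/4 = 3.25
  mean(V) = (3 + 5 + 4 + 7) / 4 = 19/4 = 4.75

Step 2 — sample variances and covariances s[i,j] = (1/(n-1)) · Σ_k (x_{k,i} - mean_i) · (x_{k,j} - mean_j), with n-1 = 3:
  s[U,U] = ((4.75)·(4.75) + (-2.25)·(-2.25) + (-1.25)·(-1.25) + (-1.25)·(-1.25)) / 3 = 30.75/3 = 10.25
  s[U,V] = ((4.75)·(-1.75) + (-2.25)·(0.25) + (-1.25)·(-0.75) + (-1.25)·(2.25)) / 3 = -10.75/3 = -3.5833
  s[V,V] = ((-1.75)·(-1.75) + (0.25)·(0.25) + (-0.75)·(-0.75) + (2.25)·(2.25)) / 3 = 8.75/3 = 2.9167
  Sample standard deviations s_i = √(s[i,i]):
  s(U) = √(10.25) = 3.2016
  s(V) = √(2.9167) = 1.7078

Step 3 — r_{ij} = s_{ij} / (s_i · s_j):
  r[U,U] = 1 (diagonal).
  r[U,V] = -3.5833 / (3.2016 · 1.7078) = -3.5833 / 5.4677 = -0.6554
  r[V,V] = 1 (diagonal).

R is symmetric with unit diagonal. Assembling:

R = [[1, -0.6554],
 [-0.6554, 1]]


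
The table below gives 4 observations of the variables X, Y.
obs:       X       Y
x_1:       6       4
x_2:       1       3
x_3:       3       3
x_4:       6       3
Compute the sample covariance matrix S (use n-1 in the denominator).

Step 1 — column means:
  mean(X) = (6 + 1 + 3 + 6) / 4 = 16/4 = 4
  mean(Y) = (4 + 3 + 3 + 3) / 4 = 13/4 = 3.25

Step 2 — sample covariance S[i,j] = (1/(n-1)) · Σ_k (x_{k,i} - mean_i) · (x_{k,j} - mean_j), with n-1 = 3.
  S[X,X] = ((2)·(2) + (-3)·(-3) + (-1)·(-1) + (2)·(2)) / 3 = 18/3 = 6
  S[X,Y] = ((2)·(0.75) + (-3)·(-0.25) + (-1)·(-0.25) + (2)·(-0.25)) / 3 = 2/3 = 0.6667
  S[Y,Y] = ((0.75)·(0.75) + (-0.25)·(-0.25) + (-0.25)·(-0.25) + (-0.25)·(-0.25)) / 3 = 0.75/3 = 0.25

S is symmetric (S[j,i] = S[i,j]). Assembling:

S = [[6, 0.6667],
 [0.6667, 0.25]]


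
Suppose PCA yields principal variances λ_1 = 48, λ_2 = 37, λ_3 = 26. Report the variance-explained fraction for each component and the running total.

Step 1 — total variance = trace(Sigma) = Σ λ_i = 48 + 37 + 26 = 111.

Step 2 — fraction explained by component i = λ_i / Σ λ:
  PC1: 48/111 = 0.4324
  PC2: 37/111 = 0.3333
  PC3: 26/111 = 0.2342

Step 3 — cumulative fraction after k components = (λ_1 + ... + λ_k) / Σ λ:
  k = 1: 48/111 = 0.4324
  k = 2: (48 + 37)/111 = 85/111 = 0.7658
  k = 3: (48 + 37 + 26)/111 = 111/111 = 1

Summary (fraction, with percent):

explained: PC1 0.4324 (43.24%), PC2 0.3333 (33.33%), PC3 0.2342 (23.42%);  cumulative: 0.4324, 0.7658, 1


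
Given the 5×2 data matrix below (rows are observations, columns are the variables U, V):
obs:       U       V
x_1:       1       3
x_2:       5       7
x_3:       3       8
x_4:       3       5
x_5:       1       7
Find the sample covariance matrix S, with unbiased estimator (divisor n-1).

Step 1 — column means:
  mean(U) = (1 + 5 + 3 + 3 + 1) / 5 = 13/5 = 2.6
  mean(V) = (3 + 7 + 8 + 5 + 7) / 5 = 30/5 = 6

Step 2 — sample covariance S[i,j] = (1/(n-1)) · Σ_k (x_{k,i} - mean_i) · (x_{k,j} - mean_j), with n-1 = 4.
  S[U,U] = ((-1.6)·(-1.6) + (2.4)·(2.4) + (0.4)·(0.4) + (0.4)·(0.4) + (-1.6)·(-1.6)) / 4 = 11.2/4 = 2.8
  S[U,V] = ((-1.6)·(-3) + (2.4)·(1) + (0.4)·(2) + (0.4)·(-1) + (-1.6)·(1)) / 4 = 6/4 = 1.5
  S[V,V] = ((-3)·(-3) + (1)·(1) + (2)·(2) + (-1)·(-1) + (1)·(1)) / 4 = 16/4 = 4

S is symmetric (S[j,i] = S[i,j]). Assembling:

S = [[2.8, 1.5],
 [1.5, 4]]


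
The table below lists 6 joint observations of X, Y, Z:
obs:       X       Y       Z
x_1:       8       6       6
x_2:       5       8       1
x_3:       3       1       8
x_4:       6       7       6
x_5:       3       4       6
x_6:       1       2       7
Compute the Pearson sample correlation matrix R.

Step 1 — column means:
  mean(X) = (8 + 5 + 3 + 6 + 3 + 1) / 6 = 26/6 = 4.3333
  mean(Y) = (6 + 8 + 1 + 7 + 4 + 2) / 6 = 28/6 = 4.6667
  mean(Z) = (6 + 1 + 8 + 6 + 6 + 7) / 6 = 34/6 = 5.6667

Step 2 — sample variances and covariances s[i,j] = (1/(n-1)) · Σ_k (x_{k,i} - mean_i) · (x_{k,j} - mean_j), with n-1 = 5:
  s[X,X] = ((3.6667)·(3.6667) + (0.6667)·(0.6667) + (-1.3333)·(-1.3333) + (1.6667)·(1.6667) + (-1.3333)·(-1.3333) + (-3.3333)·(-3.3333)) / 5 = 31.3333/5 = 6.2667
  s[X,Y] = ((3.6667)·(1.3333) + (0.6667)·(3.3333) + (-1.3333)·(-3.6667) + (1.6667)·(2.3333) + (-1.3333)·(-0.6667) + (-3.3333)·(-2.6667)) / 5 = 25.6667/5 = 5.1333
  s[X,Z] = ((3.6667)·(0.3333) + (0.6667)·(-4.6667) + (-1.3333)·(2.3333) + (1.6667)·(0.3333) + (-1.3333)·(0.3333) + (-3.3333)·(1.3333)) / 5 = -9.3333/5 = -1.8667
  s[Y,Y] = ((1.3333)·(1.3333) + (3.3333)·(3.3333) + (-3.6667)·(-3.6667) + (2.3333)·(2.3333) + (-0.6667)·(-0.6667) + (-2.6667)·(-2.6667)) / 5 = 39.3333/5 = 7.8667
  s[Y,Z] = ((1.3333)·(0.3333) + (3.3333)·(-4.6667) + (-3.6667)·(2.3333) + (2.3333)·(0.3333) + (-0.6667)·(0.3333) + (-2.6667)·(1.3333)) / 5 = -26.6667/5 = -5.3333
  s[Z,Z] = ((0.3333)·(0.3333) + (-4.6667)·(-4.6667) + (2.3333)·(2.3333) + (0.3333)·(0.3333) + (0.3333)·(0.3333) + (1.3333)·(1.3333)) / 5 = 29.3333/5 = 5.8667
  Sample standard deviations s_i = √(s[i,i]):
  s(X) = √(6.2667) = 2.5033
  s(Y) = √(7.8667) = 2.8048
  s(Z) = √(5.8667) = 2.4221

Step 3 — r_{ij} = s_{ij} / (s_i · s_j):
  r[X,X] = 1 (diagonal).
  r[X,Y] = 5.1333 / (2.5033 · 2.8048) = 5.1333 / 7.0212 = 0.7311
  r[X,Z] = -1.8667 / (2.5033 · 2.4221) = -1.8667 / 6.0634 = -0.3079
  r[Y,Y] = 1 (diagonal).
  r[Y,Z] = -5.3333 / (2.8048 · 2.4221) = -5.3333 / 6.7935 = -0.7851
  r[Z,Z] = 1 (diagonal).

R is symmetric with unit diagonal. Assembling:

R = [[1, 0.7311, -0.3079],
 [0.7311, 1, -0.7851],
 [-0.3079, -0.7851, 1]]


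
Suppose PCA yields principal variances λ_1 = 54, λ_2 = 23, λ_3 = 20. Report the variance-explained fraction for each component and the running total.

Step 1 — total variance = trace(Sigma) = Σ λ_i = 54 + 23 + 20 = 97.

Step 2 — fraction explained by component i = λ_i / Σ λ:
  PC1: 54/97 = 0.5567
  PC2: 23/97 = 0.2371
  PC3: 20/97 = 0.2062

Step 3 — cumulative fraction after k components = (λ_1 + ... + λ_k) / Σ λ:
  k = 1: 54/97 = 0.5567
  k = 2: (54 + 23)/97 = 77/97 = 0.7938
  k = 3: (54 + 23 + 20)/97 = 97/97 = 1

Summary (fraction, with percent):

explained: PC1 0.5567 (55.67%), PC2 0.2371 (23.71%), PC3 0.2062 (20.62%);  cumulative: 0.5567, 0.7938, 1


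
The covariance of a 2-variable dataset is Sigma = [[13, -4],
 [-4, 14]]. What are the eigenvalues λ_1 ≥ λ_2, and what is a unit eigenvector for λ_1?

Step 1 — characteristic polynomial of 2×2 Sigma:
  det(Sigma - λI) = λ² - trace · λ + det = 0.
  trace = 13 + 14 = 27, det = 13·14 - (-4)² = 166.
Step 2 — discriminant:
  Δ = trace² - 4·det = 729 - 664 = 65.
Step 3 — eigenvalues:
  λ = (trace ± √Δ)/2 = (27 ± 8.0623)/2,
  λ_1 = 17.5311,  λ_2 = 9.4689.

Step 4 — unit eigenvector for λ_1: solve (Sigma - λ_1 I)v = 0. First row:
  (13 - 17.5311)·v_x + (-4)·v_y = 0, i.e. (-4.5311)·v_x + (-4)·v_y = 0,
  so v ∝ (b, λ_1 - a) = (-4, 4.5311); multiply by -1 so the first entry is positive: u = (4, -4.5311).
  ||u|| = √((4)² + (-4.5311)²) = √(36.5311) ≈ 6.0441,
  v_1 = u/||u|| ≈ (0.6618, -0.7497) (||v_1|| = 1).

λ_1 = 17.5311,  λ_2 = 9.4689;  v_1 ≈ (0.6618, -0.7497)


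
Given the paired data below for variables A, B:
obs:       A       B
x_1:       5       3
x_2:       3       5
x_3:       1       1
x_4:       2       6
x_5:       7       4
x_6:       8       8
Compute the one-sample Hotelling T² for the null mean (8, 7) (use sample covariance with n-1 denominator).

Step 1 — sample mean vector:
  mean(A) = (5 + 3 + 1 + 2 + 7 + 8) / 6 = 26/6 = 4.3333
  mean(B) = (3 + 5 + 1 + 6 + 4 + 8) / 6 = 27/6 = 4.5
  x̄ = (4.3333, 4.5),  deviation x̄ - mu_0 = (4.3333, 4.5) - (8, 7) = (-3.6667, -2.5).

Step 2 — sample covariance matrix, S[i,j] = (1/(n-1)) · Σ_k (x_{k,i} - mean_i) · (x_{k,j} - mean_j), divisor n-1 = 5:
  S[A,A] = ((0.6667)·(0.6667) + (-1.3333)·(-1.3333) + (-3.3333)·(-3.3333) + (-2.3333)·(-2.3333) + (2.6667)·(2.6667) + (3.6667)·(3.6667)) / 5 = 39.3333/5 = 7.8667
  S[A,B] = ((0.6667)·(-1.5) + (-1.3333)·(0.5) + (-3.3333)·(-3.5) + (-2.3333)·(1.5) + (2.6667)·(-0.5) + (3.6667)·(3.5)) / 5 = 18/5 = 3.6
  S[B,B] = ((-1.5)·(-1.5) + (0.5)·(0.5) + (-3.5)·(-3.5) + (1.5)·(1.5) + (-0.5)·(-0.5) + (3.5)·(3.5)) / 5 = 29.5/5 = 5.9
  S = [[7.8667, 3.6],
 [3.6, 5.9]].

Step 3 — invert S. det(S) = 7.8667·5.9 - (3.6)² = 33.4533.
  S^{-1} = (1/det) · [[d, -b], [-b, a]] = [[0.1764, -0.1076],
 [-0.1076, 0.2352]].

Step 4 — quadratic form (x̄ - mu_0)^T · S^{-1} · (x̄ - mu_0):
  S^{-1} · (x̄ - mu_0) = (-0.3776, -0.1933),
  (x̄ - mu_0)^T · [...] = (-3.6667)·(-0.3776) + (-2.5)·(-0.1933) = 1.8679.

Step 5 — scale by n: T² = 6 · 1.8679 = 11.2077.

T² ≈ 11.2077


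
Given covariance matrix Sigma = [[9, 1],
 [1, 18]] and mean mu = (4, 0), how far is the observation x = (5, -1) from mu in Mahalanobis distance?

Step 1 — centre the observation: (x - mu) = (1, -1).

Step 2 — invert Sigma. det(Sigma) = 9·18 - (1)² = 161.
  Sigma^{-1} = (1/det) · [[d, -b], [-b, a]] = [[0.1118, -0.0062],
 [-0.0062, 0.0559]].

Step 3 — form the quadratic (x - mu)^T · Sigma^{-1} · (x - mu):
  Sigma^{-1} · (x - mu) = (0.118, -0.0621).
  (x - mu)^T · [Sigma^{-1} · (x - mu)] = (1)·(0.118) + (-1)·(-0.0621) = 0.1801.

Step 4 — take square root: d = √(0.1801) ≈ 0.4244.

d(x, mu) = √(0.1801) ≈ 0.4244


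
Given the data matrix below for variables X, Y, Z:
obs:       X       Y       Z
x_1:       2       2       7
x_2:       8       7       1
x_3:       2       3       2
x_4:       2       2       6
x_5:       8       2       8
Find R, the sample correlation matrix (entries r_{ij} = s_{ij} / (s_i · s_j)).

Step 1 — column means:
  mean(X) = (2 + 8 + 2 + 2 + 8) / 5 = 22/5 = 4.4
  mean(Y) = (2 + 7 + 3 + 2 + 2) / 5 = 16/5 = 3.2
  mean(Z) = (7 + 1 + 2 + 6 + 8) / 5 = 24/5 = 4.8

Step 2 — sample variances and covariances s[i,j] = (1/(n-1)) · Σ_k (x_{k,i} - mean_i) · (x_{k,j} - mean_j), with n-1 = 4:
  s[X,X] = ((-2.4)·(-2.4) + (3.6)·(3.6) + (-2.4)·(-2.4) + (-2.4)·(-2.4) + (3.6)·(3.6)) / 4 = 43.2/4 = 10.8
  s[X,Y] = ((-2.4)·(-1.2) + (3.6)·(3.8) + (-2.4)·(-0.2) + (-2.4)·(-1.2) + (3.6)·(-1.2)) / 4 = 15.6/4 = 3.9
  s[X,Z] = ((-2.4)·(2.2) + (3.6)·(-3.8) + (-2.4)·(-2.8) + (-2.4)·(1.2) + (3.6)·(3.2)) / 4 = -3.6/4 = -0.9
  s[Y,Y] = ((-1.2)·(-1.2) + (3.8)·(3.8) + (-0.2)·(-0.2) + (-1.2)·(-1.2) + (-1.2)·(-1.2)) / 4 = 18.8/4 = 4.7
  s[Y,Z] = ((-1.2)·(2.2) + (3.8)·(-3.8) + (-0.2)·(-2.8) + (-1.2)·(1.2) + (-1.2)·(3.2)) / 4 = -21.8/4 = -5.45
  s[Z,Z] = ((2.2)·(2.2) + (-3.8)·(-3.8) + (-2.8)·(-2.8) + (1.2)·(1.2) + (3.2)·(3.2)) / 4 = 38.8/4 = 9.7
  Sample standard deviations s_i = √(s[i,i]):
  s(X) = √(10.8) = 3.2863
  s(Y) = √(4.7) = 2.1679
  s(Z) = √(9.7) = 3.1145

Step 3 — r_{ij} = s_{ij} / (s_i · s_j):
  r[X,X] = 1 (diagonal).
  r[X,Y] = 3.9 / (3.2863 · 2.1679) = 3.9 / 7.1246 = 0.5474
  r[X,Z] = -0.9 / (3.2863 · 3.1145) = -0.9 / 10.2352 = -0.0879
  r[Y,Y] = 1 (diagonal).
  r[Y,Z] = -5.45 / (2.1679 · 3.1145) = -5.45 / 6.752 = -0.8072
  r[Z,Z] = 1 (diagonal).

R is symmetric with unit diagonal. Assembling:

R = [[1, 0.5474, -0.0879],
 [0.5474, 1, -0.8072],
 [-0.0879, -0.8072, 1]]


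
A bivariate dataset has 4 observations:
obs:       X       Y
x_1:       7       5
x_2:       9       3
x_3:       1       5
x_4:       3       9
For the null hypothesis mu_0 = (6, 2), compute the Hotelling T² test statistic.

Step 1 — sample mean vector:
  mean(X) = (7 + 9 + 1 + 3) / 4 = 20/4 = 5
  mean(Y) = (5 + 3 + 5 + 9) / 4 = 22/4 = 5.5
  x̄ = (5, 5.5),  deviation x̄ - mu_0 = (5, 5.5) - (6, 2) = (-1, 3.5).

Step 2 — sample covariance matrix, S[i,j] = (1/(n-1)) · Σ_k (x_{k,i} - mean_i) · (x_{k,j} - mean_j), divisor n-1 = 3:
  S[X,X] = ((2)·(2) + (4)·(4) + (-4)·(-4) + (-2)·(-2)) / 3 = 40/3 = 13.3333
  S[X,Y] = ((2)·(-0.5) + (4)·(-2.5) + (-4)·(-0.5) + (-2)·(3.5)) / 3 = -16/3 = -5.3333
  S[Y,Y] = ((-0.5)·(-0.5) + (-2.5)·(-2.5) + (-0.5)·(-0.5) + (3.5)·(3.5)) / 3 = 19/3 = 6.3333
  S = [[13.3333, -5.3333],
 [-5.3333, 6.3333]].

Step 3 — invert S. det(S) = 13.3333·6.3333 - (-5.3333)² = 56.
  S^{-1} = (1/det) · [[d, -b], [-b, a]] = [[0.1131, 0.0952],
 [0.0952, 0.2381]].

Step 4 — quadratic form (x̄ - mu_0)^T · S^{-1} · (x̄ - mu_0):
  S^{-1} · (x̄ - mu_0) = (0.2202, 0.7381),
  (x̄ - mu_0)^T · [...] = (-1)·(0.2202) + (3.5)·(0.7381) = 2.3631.

Step 5 — scale by n: T² = 4 · 2.3631 = 9.4524.

T² ≈ 9.4524


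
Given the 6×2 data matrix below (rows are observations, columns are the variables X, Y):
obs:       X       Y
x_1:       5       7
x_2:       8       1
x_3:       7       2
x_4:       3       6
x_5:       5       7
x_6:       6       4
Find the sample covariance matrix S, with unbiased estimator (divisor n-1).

Step 1 — column means:
  mean(X) = (5 + 8 + 7 + 3 + 5 + 6) / 6 = 34/6 = 5.6667
  mean(Y) = (7 + 1 + 2 + 6 + 7 + 4) / 6 = 27/6 = 4.5

Step 2 — sample covariance S[i,j] = (1/(n-1)) · Σ_k (x_{k,i} - mean_i) · (x_{k,j} - mean_j), with n-1 = 5.
  S[X,X] = ((-0.6667)·(-0.6667) + (2.3333)·(2.3333) + (1.3333)·(1.3333) + (-2.6667)·(-2.6667) + (-0.6667)·(-0.6667) + (0.3333)·(0.3333)) / 5 = 15.3333/5 = 3.0667
  S[X,Y] = ((-0.6667)·(2.5) + (2.3333)·(-3.5) + (1.3333)·(-2.5) + (-2.6667)·(1.5) + (-0.6667)·(2.5) + (0.3333)·(-0.5)) / 5 = -19/5 = -3.8
  S[Y,Y] = ((2.5)·(2.5) + (-3.5)·(-3.5) + (-2.5)·(-2.5) + (1.5)·(1.5) + (2.5)·(2.5) + (-0.5)·(-0.5)) / 5 = 33.5/5 = 6.7

S is symmetric (S[j,i] = S[i,j]). Assembling:

S = [[3.0667, -3.8],
 [-3.8, 6.7]]


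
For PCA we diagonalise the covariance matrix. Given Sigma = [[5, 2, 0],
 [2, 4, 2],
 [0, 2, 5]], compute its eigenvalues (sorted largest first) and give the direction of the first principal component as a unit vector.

Step 1 — characteristic polynomial p(λ) = det(λI - Sigma) = λ³ - tr·λ² + c_1·λ - det, where tr = trace, c_1 = sum of the principal 2×2 minors, det = det(Sigma):
  tr = 5 + 4 + 5 = 14,
  c_1 = (5·4 - (2)²) + (5·5 - (0)²) + (4·5 - (2)²) = 16 + 25 + 16 = 57,
  det = 5·(4·5 - (2)²) - (2)·((2)·5 - (2)·(0)) + (0)·((2)·(2) - 4·(0)) = 5·(16) - (2)·(10) + (0)·(4) = 60.
  So p(λ) = λ³ - 14λ² + 57λ - 60.
Step 2 — look for an integer root (rational root theorem: any rational root is an integer divisor of 60). Testing λ = 5:
  p(5) = 125 - 350 + 285 - 60 = 0  ✓
  Dividing out (λ - 5): p(λ) = (λ - 5)(λ² - 9λ + 12).
Step 3 — remaining eigenvalues from the quadratic λ² - 9λ + 12 = 0:
  Δ = 9² - 4·12 = 81 - 48 = 33,  λ = (9 ± √33)/2 = (9 ± 5.7446)/2 ≈ 7.3723 or 1.6277.
  Sorted: λ_1 = 7.3723,  λ_2 = 5,  λ_3 = 1.6277  (check: sum = 14 = tr ✓).

Step 4 — unit eigenvector for λ_1 ≈ 7.3723: v spans the null space of (Sigma - λ_1 I), whose rows are
  r_1 = (-2.3723, 2, 0),  r_2 = (2, -3.3723, 2),  r_3 = (0, 2, -2.3723).
  v is orthogonal to every row, so take v ∝ r_1 × r_2 = ((2)·(2) - (0)·(-3.3723), (0)·(2) - (-2.3723)·(2), (-2.3723)·(-3.3723) - (2)·(2)) ≈ (4, 4.7446, 4).
  Let u = (4, 4.7446, 4).
  ||u|| = √((4)² + (4.7446)² + (4)²) = √(54.5109) ≈ 7.3831,  v_1 = u/||u|| ≈ (0.5418, 0.6426, 0.5418) (||v_1|| = 1).

λ_1 = 7.3723,  λ_2 = 5,  λ_3 = 1.6277;  v_1 ≈ (0.5418, 0.6426, 0.5418)


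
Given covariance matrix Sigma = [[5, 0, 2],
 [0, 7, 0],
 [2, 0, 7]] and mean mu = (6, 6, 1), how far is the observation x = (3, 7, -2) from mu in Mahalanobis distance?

Step 1 — centre the observation: (x - mu) = (-3, 1, -3).

Step 2 — invert Sigma (cofactor / det for 3×3, or solve directly):
  Sigma^{-1} = [[0.2258, 0, -0.0645],
 [0, 0.1429, 0],
 [-0.0645, 0, 0.1613]].

Step 3 — form the quadratic (x - mu)^T · Sigma^{-1} · (x - mu):
  Sigma^{-1} · (x - mu) = (-0.4839, 0.1429, -0.2903).
  (x - mu)^T · [Sigma^{-1} · (x - mu)] = (-3)·(-0.4839) + (1)·(0.1429) + (-3)·(-0.2903) = 2.4654.

Step 4 — take square root: d = √(2.4654) ≈ 1.5702.

d(x, mu) = √(2.4654) ≈ 1.5702


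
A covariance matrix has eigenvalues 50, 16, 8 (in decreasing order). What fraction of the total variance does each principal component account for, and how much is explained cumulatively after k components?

Step 1 — total variance = trace(Sigma) = Σ λ_i = 50 + 16 + 8 = 74.

Step 2 — fraction explained by component i = λ_i / Σ λ:
  PC1: 50/74 = 0.6757
  PC2: 16/74 = 0.2162
  PC3: 8/74 = 0.1081

Step 3 — cumulative fraction after k components = (λ_1 + ... + λ_k) / Σ λ:
  k = 1: 50/74 = 0.6757
  k = 2: (50 + 16)/74 = 66/74 = 0.8919
  k = 3: (50 + 16 + 8)/74 = 74/74 = 1

Summary (fraction, with percent):

explained: PC1 0.6757 (67.57%), PC2 0.2162 (21.62%), PC3 0.1081 (10.81%);  cumulative: 0.6757, 0.8919, 1


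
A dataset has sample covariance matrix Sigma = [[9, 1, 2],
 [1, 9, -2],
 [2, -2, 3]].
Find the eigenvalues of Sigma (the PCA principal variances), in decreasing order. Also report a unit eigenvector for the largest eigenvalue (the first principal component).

Step 1 — characteristic polynomial p(λ) = det(λI - Sigma) = λ³ - tr·λ² + c_1·λ - det, where tr = trace, c_1 = sum of the principal 2×2 minors, det = det(Sigma):
  tr = 9 + 9 + 3 = 21,
  c_1 = (9·9 - (1)²) + (9·3 - (2)²) + (9·3 - (-2)²) = 80 + 23 + 23 = 126,
  det = 9·(9·3 - (-2)²) - (1)·((1)·3 - (-2)·(2)) + (2)·((1)·(-2) - 9·(2)) = 9·(23) - (1)·(7) + (2)·(-20) = 160.
  So p(λ) = λ³ - 21λ² + 126λ - 160.
Step 2 — look for an integer root (rational root theorem: any rational root is an integer divisor of 160). Testing λ = 10:
  p(10) = 1000 - 2100 + 1260 - 160 = 0  ✓
  Dividing out (λ - 10): p(λ) = (λ - 10)(λ² - 11λ + 16).
Step 3 — remaining eigenvalues from the quadratic λ² - 11λ + 16 = 0:
  Δ = 11² - 4·16 = 121 - 64 = 57,  λ = (11 ± √57)/2 = (11 ± 7.5498)/2 ≈ 9.2749 or 1.7251.
  Sorted: λ_1 = 10,  λ_2 = 9.2749,  λ_3 = 1.7251  (check: sum = 21 = tr ✓).

Step 4 — unit eigenvector for λ_1 = 10: v spans the null space of (Sigma - λ_1 I), whose rows are
  r_1 = (-1, 1, 2),  r_2 = (1, -1, -2),  r_3 = (2, -2, -7).
  v is orthogonal to every row, so take v ∝ r_1 × r_3 = ((1)·(-7) - (2)·(-2), (2)·(2) - (-1)·(-7), (-1)·(-2) - (1)·(2)) = (-3, -3, 0).
  Rescale (divide by 3; multiply by -1 so the first nonzero entry is positive): u = (1, 1, 0).
  ||u|| = √((1)² + (1)² + (0)²) = √(2) ≈ 1.4142,  v_1 = u/||u|| ≈ (0.7071, 0.7071, 0) (||v_1|| = 1).

λ_1 = 10,  λ_2 = 9.2749,  λ_3 = 1.7251;  v_1 ≈ (0.7071, 0.7071, 0)


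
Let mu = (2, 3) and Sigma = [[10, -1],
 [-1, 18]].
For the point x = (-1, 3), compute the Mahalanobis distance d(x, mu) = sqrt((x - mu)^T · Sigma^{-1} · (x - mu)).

Step 1 — centre the observation: (x - mu) = (-3, 0).

Step 2 — invert Sigma. det(Sigma) = 10·18 - (-1)² = 179.
  Sigma^{-1} = (1/det) · [[d, -b], [-b, a]] = [[0.1006, 0.0056],
 [0.0056, 0.0559]].

Step 3 — form the quadratic (x - mu)^T · Sigma^{-1} · (x - mu):
  Sigma^{-1} · (x - mu) = (-0.3017, -0.0168).
  (x - mu)^T · [Sigma^{-1} · (x - mu)] = (-3)·(-0.3017) + (0)·(-0.0168) = 0.905.

Step 4 — take square root: d = √(0.905) ≈ 0.9513.

d(x, mu) = √(0.905) ≈ 0.9513


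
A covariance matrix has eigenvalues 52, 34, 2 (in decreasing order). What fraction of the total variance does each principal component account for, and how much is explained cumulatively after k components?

Step 1 — total variance = trace(Sigma) = Σ λ_i = 52 + 34 + 2 = 88.

Step 2 — fraction explained by component i = λ_i / Σ λ:
  PC1: 52/88 = 0.5909
  PC2: 34/88 = 0.3864
  PC3: 2/88 = 0.0227

Step 3 — cumulative fraction after k components = (λ_1 + ... + λ_k) / Σ λ:
  k = 1: 52/88 = 0.5909
  k = 2: (52 + 34)/88 = 86/88 = 0.9773
  k = 3: (52 + 34 + 2)/88 = 88/88 = 1

Summary (fraction, with percent):

explained: PC1 0.5909 (59.09%), PC2 0.3864 (38.64%), PC3 0.0227 (2.27%);  cumulative: 0.5909, 0.9773, 1


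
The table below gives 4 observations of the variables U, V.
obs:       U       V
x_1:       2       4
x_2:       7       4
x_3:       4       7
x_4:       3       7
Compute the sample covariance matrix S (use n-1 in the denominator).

Step 1 — column means:
  mean(U) = (2 + 7 + 4 + 3) / 4 = 16/4 = 4
  mean(V) = (4 + 4 + 7 + 7) / 4 = 22/4 = 5.5

Step 2 — sample covariance S[i,j] = (1/(n-1)) · Σ_k (x_{k,i} - mean_i) · (x_{k,j} - mean_j), with n-1 = 3.
  S[U,U] = ((-2)·(-2) + (3)·(3) + (0)·(0) + (-1)·(-1)) / 3 = 14/3 = 4.6667
  S[U,V] = ((-2)·(-1.5) + (3)·(-1.5) + (0)·(1.5) + (-1)·(1.5)) / 3 = -3/3 = -1
  S[V,V] = ((-1.5)·(-1.5) + (-1.5)·(-1.5) + (1.5)·(1.5) + (1.5)·(1.5)) / 3 = 9/3 = 3

S is symmetric (S[j,i] = S[i,j]). Assembling:

S = [[4.6667, -1],
 [-1, 3]]


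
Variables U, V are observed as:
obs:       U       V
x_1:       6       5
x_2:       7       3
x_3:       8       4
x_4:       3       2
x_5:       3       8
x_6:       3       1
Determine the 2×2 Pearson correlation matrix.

Step 1 — column means:
  mean(U) = (6 + 7 + 8 + 3 + 3 + 3) / 6 = 30/6 = 5
  mean(V) = (5 + 3 + 4 + 2 + 8 + 1) / 6 = 23/6 = 3.8333

Step 2 — sample variances and covariances s[i,j] = (1/(n-1)) · Σ_k (x_{k,i} - mean_i) · (x_{k,j} - mean_j), with n-1 = 5:
  s[U,U] = ((1)·(1) + (2)·(2) + (3)·(3) + (-2)·(-2) + (-2)·(-2) + (-2)·(-2)) / 5 = 26/5 = 5.2
  s[U,V] = ((1)·(1.1667) + (2)·(-0.8333) + (3)·(0.1667) + (-2)·(-1.8333) + (-2)·(4.1667) + (-2)·(-2.8333)) / 5 = 1/5 = 0.2
  s[V,V] = ((1.1667)·(1.1667) + (-0.8333)·(-0.8333) + (0.1667)·(0.1667) + (-1.8333)·(-1.8333) + (4.1667)·(4.1667) + (-2.8333)·(-2.8333)) / 5 = 30.8333/5 = 6.1667
  Sample standard deviations s_i = √(s[i,i]):
  s(U) = √(5.2) = 2.2804
  s(V) = √(6.1667) = 2.4833

Step 3 — r_{ij} = s_{ij} / (s_i · s_j):
  r[U,U] = 1 (diagonal).
  r[U,V] = 0.2 / (2.2804 · 2.4833) = 0.2 / 5.6627 = 0.0353
  r[V,V] = 1 (diagonal).

R is symmetric with unit diagonal. Assembling:

R = [[1, 0.0353],
 [0.0353, 1]]


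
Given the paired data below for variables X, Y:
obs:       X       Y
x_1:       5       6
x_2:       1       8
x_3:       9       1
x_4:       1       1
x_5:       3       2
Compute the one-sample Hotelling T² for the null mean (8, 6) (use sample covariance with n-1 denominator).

Step 1 — sample mean vector:
  mean(X) = (5 + 1 + 9 + 1 + 3) / 5 = 19/5 = 3.8
  mean(Y) = (6 + 8 + 1 + 1 + 2) / 5 = 18/5 = 3.6
  x̄ = (3.8, 3.6),  deviation x̄ - mu_0 = (3.8, 3.6) - (8, 6) = (-4.2, -2.4).

Step 2 — sample covariance matrix, S[i,j] = (1/(n-1)) · Σ_k (x_{k,i} - mean_i) · (x_{k,j} - mean_j), divisor n-1 = 4:
  S[X,X] = ((1.2)·(1.2) + (-2.8)·(-2.8) + (5.2)·(5.2) + (-2.8)·(-2.8) + (-0.8)·(-0.8)) / 4 = 44.8/4 = 11.2
  S[X,Y] = ((1.2)·(2.4) + (-2.8)·(4.4) + (5.2)·(-2.6) + (-2.8)·(-2.6) + (-0.8)·(-1.6)) / 4 = -14.4/4 = -3.6
  S[Y,Y] = ((2.4)·(2.4) + (4.4)·(4.4) + (-2.6)·(-2.6) + (-2.6)·(-2.6) + (-1.6)·(-1.6)) / 4 = 41.2/4 = 10.3
  S = [[11.2, -3.6],
 [-3.6, 10.3]].

Step 3 — invert S. det(S) = 11.2·10.3 - (-3.6)² = 102.4.
  S^{-1} = (1/det) · [[d, -b], [-b, a]] = [[0.1006, 0.0352],
 [0.0352, 0.1094]].

Step 4 — quadratic form (x̄ - mu_0)^T · S^{-1} · (x̄ - mu_0):
  S^{-1} · (x̄ - mu_0) = (-0.5068, -0.4102),
  (x̄ - mu_0)^T · [...] = (-4.2)·(-0.5068) + (-2.4)·(-0.4102) = 3.1131.

Step 5 — scale by n: T² = 5 · 3.1131 = 15.5654.

T² ≈ 15.5654


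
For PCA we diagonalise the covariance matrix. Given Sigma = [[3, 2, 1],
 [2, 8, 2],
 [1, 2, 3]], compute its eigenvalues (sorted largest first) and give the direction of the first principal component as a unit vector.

Step 1 — characteristic polynomial p(λ) = det(λI - Sigma) = λ³ - tr·λ² + c_1·λ - det, where tr = trace, c_1 = sum of the principal 2×2 minors, det = det(Sigma):
  tr = 3 + 8 + 3 = 14,
  c_1 = (3·8 - (2)²) + (3·3 - (1)²) + (8·3 - (2)²) = 20 + 8 + 20 = 48,
  det = 3·(8·3 - (2)²) - (2)·((2)·3 - (2)·(1)) + (1)·((2)·(2) - 8·(1)) = 3·(20) - (2)·(4) + (1)·(-4) = 48.
  So p(λ) = λ³ - 14λ² + 48λ - 48.
Step 2 — look for an integer root (rational root theorem: any rational root is an integer divisor of 48). Testing λ = 2:
  p(2) = 8 - 56 + 96 - 48 = 0  ✓
  Dividing out (λ - 2): p(λ) = (λ - 2)(λ² - 12λ + 24).
Step 3 — remaining eigenvalues from the quadratic λ² - 12λ + 24 = 0:
  Δ = 12² - 4·24 = 144 - 96 = 48,  λ = (12 ± √48)/2 = (12 ± 6.9282)/2 ≈ 9.4641 or 2.5359.
  Sorted: λ_1 = 9.4641,  λ_2 = 2.5359,  λ_3 = 2  (check: sum = 14 = tr ✓).

Step 4 — unit eigenvector for λ_1 ≈ 9.4641: v spans the null space of (Sigma - λ_1 I), whose rows are
  r_1 = (-6.4641, 2, 1),  r_2 = (2, -1.4641, 2),  r_3 = (1, 2, -6.4641).
  v is orthogonal to every row, so take v ∝ r_1 × r_2 = ((2)·(2) - (1)·(-1.4641), (1)·(2) - (-6.4641)·(2), (-6.4641)·(-1.4641) - (2)·(2)) ≈ (5.4641, 14.9282, 5.4641).
  Let u = (5.4641, 14.9282, 5.4641).
  ||u|| = √((5.4641)² + (14.9282)² + (5.4641)²) = √(282.5641) ≈ 16.8096,  v_1 = u/||u|| ≈ (0.3251, 0.8881, 0.3251) (||v_1|| = 1).

λ_1 = 9.4641,  λ_2 = 2.5359,  λ_3 = 2;  v_1 ≈ (0.3251, 0.8881, 0.3251)


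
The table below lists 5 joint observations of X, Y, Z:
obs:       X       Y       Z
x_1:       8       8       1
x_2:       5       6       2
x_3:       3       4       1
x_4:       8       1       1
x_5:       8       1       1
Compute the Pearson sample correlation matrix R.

Step 1 — column means:
  mean(X) = (8 + 5 + 3 + 8 + 8) / 5 = 32/5 = 6.4
  mean(Y) = (8 + 6 + 4 + 1 + 1) / 5 = 20/5 = 4
  mean(Z) = (1 + 2 + 1 + 1 + 1) / 5 = 6/5 = 1.2

Step 2 — sample variances and covariances s[i,j] = (1/(n-1)) · Σ_k (x_{k,i} - mean_i) · (x_{k,j} - mean_j), with n-1 = 4:
  s[X,X] = ((1.6)·(1.6) + (-1.4)·(-1.4) + (-3.4)·(-3.4) + (1.6)·(1.6) + (1.6)·(1.6)) / 4 = 21.2/4 = 5.3
  s[X,Y] = ((1.6)·(4) + (-1.4)·(2) + (-3.4)·(0) + (1.6)·(-3) + (1.6)·(-3)) / 4 = -6/4 = -1.5
  s[X,Z] = ((1.6)·(-0.2) + (-1.4)·(0.8) + (-3.4)·(-0.2) + (1.6)·(-0.2) + (1.6)·(-0.2)) / 4 = -1.4/4 = -0.35
  s[Y,Y] = ((4)·(4) + (2)·(2) + (0)·(0) + (-3)·(-3) + (-3)·(-3)) / 4 = 38/4 = 9.5
  s[Y,Z] = ((4)·(-0.2) + (2)·(0.8) + (0)·(-0.2) + (-3)·(-0.2) + (-3)·(-0.2)) / 4 = 2/4 = 0.5
  s[Z,Z] = ((-0.2)·(-0.2) + (0.8)·(0.8) + (-0.2)·(-0.2) + (-0.2)·(-0.2) + (-0.2)·(-0.2)) / 4 = 0.8/4 = 0.2
  Sample standard deviations s_i = √(s[i,i]):
  s(X) = √(5.3) = 2.3022
  s(Y) = √(9.5) = 3.0822
  s(Z) = √(0.2) = 0.4472

Step 3 — r_{ij} = s_{ij} / (s_i · s_j):
  r[X,X] = 1 (diagonal).
  r[X,Y] = -1.5 / (2.3022 · 3.0822) = -1.5 / 7.0958 = -0.2114
  r[X,Z] = -0.35 / (2.3022 · 0.4472) = -0.35 / 1.0296 = -0.34
  r[Y,Y] = 1 (diagonal).
  r[Y,Z] = 0.5 / (3.0822 · 0.4472) = 0.5 / 1.3784 = 0.3627
  r[Z,Z] = 1 (diagonal).

R is symmetric with unit diagonal. Assembling:

R = [[1, -0.2114, -0.34],
 [-0.2114, 1, 0.3627],
 [-0.34, 0.3627, 1]]


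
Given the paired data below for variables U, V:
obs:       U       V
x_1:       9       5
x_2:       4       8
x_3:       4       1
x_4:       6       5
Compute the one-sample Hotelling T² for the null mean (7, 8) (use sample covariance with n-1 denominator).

Step 1 — sample mean vector:
  mean(U) = (9 + 4 + 4 + 6) / 4 = 23/4 = 5.75
  mean(V) = (5 + 8 + 1 + 5) / 4 = 19/4 = 4.75
  x̄ = (5.75, 4.75),  deviation x̄ - mu_0 = (5.75, 4.75) - (7, 8) = (-1.25, -3.25).

Step 2 — sample covariance matrix, S[i,j] = (1/(n-1)) · Σ_k (x_{k,i} - mean_i) · (x_{k,j} - mean_j), divisor n-1 = 3:
  S[U,U] = ((3.25)·(3.25) + (-1.75)·(-1.75) + (-1.75)·(-1.75) + (0.25)·(0.25)) / 3 = 16.75/3 = 5.5833
  S[U,V] = ((3.25)·(0.25) + (-1.75)·(3.25) + (-1.75)·(-3.75) + (0.25)·(0.25)) / 3 = 1.75/3 = 0.5833
  S[V,V] = ((0.25)·(0.25) + (3.25)·(3.25) + (-3.75)·(-3.75) + (0.25)·(0.25)) / 3 = 24.75/3 = 8.25
  S = [[5.5833, 0.5833],
 [0.5833, 8.25]].

Step 3 — invert S. det(S) = 5.5833·8.25 - (0.5833)² = 45.7222.
  S^{-1} = (1/det) · [[d, -b], [-b, a]] = [[0.1804, -0.0128],
 [-0.0128, 0.1221]].

Step 4 — quadratic form (x̄ - mu_0)^T · S^{-1} · (x̄ - mu_0):
  S^{-1} · (x̄ - mu_0) = (-0.1841, -0.3809),
  (x̄ - mu_0)^T · [...] = (-1.25)·(-0.1841) + (-3.25)·(-0.3809) = 1.4681.

Step 5 — scale by n: T² = 4 · 1.4681 = 5.8724.

T² ≈ 5.8724


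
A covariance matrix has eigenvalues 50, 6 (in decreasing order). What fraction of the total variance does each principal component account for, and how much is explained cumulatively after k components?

Step 1 — total variance = trace(Sigma) = Σ λ_i = 50 + 6 = 56.

Step 2 — fraction explained by component i = λ_i / Σ λ:
  PC1: 50/56 = 0.8929
  PC2: 6/56 = 0.1071

Step 3 — cumulative fraction after k components = (λ_1 + ... + λ_k) / Σ λ:
  k = 1: 50/56 = 0.8929
  k = 2: (50 + 6)/56 = 56/56 = 1

Summary (fraction, with percent):

explained: PC1 0.8929 (89.29%), PC2 0.1071 (10.71%);  cumulative: 0.8929, 1


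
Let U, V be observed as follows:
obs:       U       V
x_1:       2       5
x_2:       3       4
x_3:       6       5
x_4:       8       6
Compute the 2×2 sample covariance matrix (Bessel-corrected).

Step 1 — column means:
  mean(U) = (2 + 3 + 6 + 8) / 4 = 19/4 = 4.75
  mean(V) = (5 + 4 + 5 + 6) / 4 = 20/4 = 5

Step 2 — sample covariance S[i,j] = (1/(n-1)) · Σ_k (x_{k,i} - mean_i) · (x_{k,j} - mean_j), with n-1 = 3.
  S[U,U] = ((-2.75)·(-2.75) + (-1.75)·(-1.75) + (1.25)·(1.25) + (3.25)·(3.25)) / 3 = 22.75/3 = 7.5833
  S[U,V] = ((-2.75)·(0) + (-1.75)·(-1) + (1.25)·(0) + (3.25)·(1)) / 3 = 5/3 = 1.6667
  S[V,V] = ((0)·(0) + (-1)·(-1) + (0)·(0) + (1)·(1)) / 3 = 2/3 = 0.6667

S is symmetric (S[j,i] = S[i,j]). Assembling:

S = [[7.5833, 1.6667],
 [1.6667, 0.6667]]


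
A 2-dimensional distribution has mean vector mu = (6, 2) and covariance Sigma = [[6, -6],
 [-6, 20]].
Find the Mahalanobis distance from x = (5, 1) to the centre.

Step 1 — centre the observation: (x - mu) = (-1, -1).

Step 2 — invert Sigma. det(Sigma) = 6·20 - (-6)² = 84.
  Sigma^{-1} = (1/det) · [[d, -b], [-b, a]] = [[0.2381, 0.0714],
 [0.0714, 0.0714]].

Step 3 — form the quadratic (x - mu)^T · Sigma^{-1} · (x - mu):
  Sigma^{-1} · (x - mu) = (-0.3095, -0.1429).
  (x - mu)^T · [Sigma^{-1} · (x - mu)] = (-1)·(-0.3095) + (-1)·(-0.1429) = 0.4524.

Step 4 — take square root: d = √(0.4524) ≈ 0.6726.

d(x, mu) = √(0.4524) ≈ 0.6726


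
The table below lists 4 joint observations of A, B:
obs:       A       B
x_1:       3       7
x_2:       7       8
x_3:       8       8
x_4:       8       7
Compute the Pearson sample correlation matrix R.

Step 1 — column means:
  mean(A) = (3 + 7 + 8 + 8) / 4 = 26/4 = 6.5
  mean(B) = (7 + 8 + 8 + 7) / 4 = 30/4 = 7.5

Step 2 — sample variances and covariances s[i,j] = (1/(n-1)) · Σ_k (x_{k,i} - mean_i) · (x_{k,j} - mean_j), with n-1 = 3:
  s[A,A] = ((-3.5)·(-3.5) + (0.5)·(0.5) + (1.5)·(1.5) + (1.5)·(1.5)) / 3 = 17/3 = 5.6667
  s[A,B] = ((-3.5)·(-0.5) + (0.5)·(0.5) + (1.5)·(0.5) + (1.5)·(-0.5)) / 3 = 2/3 = 0.6667
  s[B,B] = ((-0.5)·(-0.5) + (0.5)·(0.5) + (0.5)·(0.5) + (-0.5)·(-0.5)) / 3 = 1/3 = 0.3333
  Sample standard deviations s_i = √(s[i,i]):
  s(A) = √(5.6667) = 2.3805
  s(B) = √(0.3333) = 0.5774

Step 3 — r_{ij} = s_{ij} / (s_i · s_j):
  r[A,A] = 1 (diagonal).
  r[A,B] = 0.6667 / (2.3805 · 0.5774) = 0.6667 / 1.3744 = 0.4851
  r[B,B] = 1 (diagonal).

R is symmetric with unit diagonal. Assembling:

R = [[1, 0.4851],
 [0.4851, 1]]


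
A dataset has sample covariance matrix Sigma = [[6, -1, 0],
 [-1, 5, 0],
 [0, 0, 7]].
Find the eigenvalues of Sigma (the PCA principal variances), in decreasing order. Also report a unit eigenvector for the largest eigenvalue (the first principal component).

Step 1 — characteristic polynomial p(λ) = det(λI - Sigma) = λ³ - tr·λ² + c_1·λ - det, where tr = trace, c_1 = sum of the principal 2×2 minors, det = det(Sigma):
  tr = 6 + 5 + 7 = 18,
  c_1 = (6·5 - (-1)²) + (6·7 - (0)²) + (5·7 - (0)²) = 29 + 42 + 35 = 106,
  det = 6·(5·7 - (0)²) - (-1)·((-1)·7 - (0)·(0)) + (0)·((-1)·(0) - 5·(0)) = 6·(35) - (-1)·(-7) + (0)·(0) = 203.
  So p(λ) = λ³ - 18λ² + 106λ - 203.
Step 2 — look for an integer root (rational root theorem: any rational root is an integer divisor of 203). Testing λ = 7:
  p(7) = 343 - 882 + 742 - 203 = 0  ✓
  Dividing out (λ - 7): p(λ) = (λ - 7)(λ² - 11λ + 29).
Step 3 — remaining eigenvalues from the quadratic λ² - 11λ + 29 = 0:
  Δ = 11² - 4·29 = 121 - 116 = 5,  λ = (11 ± √5)/2 = (11 ± 2.2361)/2 ≈ 6.618 or 4.382.
  Sorted: λ_1 = 7,  λ_2 = 6.618,  λ_3 = 4.382  (check: sum = 18 = tr ✓).

Step 4 — unit eigenvector for λ_1 = 7: v spans the null space of (Sigma - λ_1 I), whose rows are
  r_1 = (-1, -1, 0),  r_2 = (-1, -2, 0),  r_3 = (0, 0, 0).
  v is orthogonal to every row, so take v ∝ r_1 × r_2 = ((-1)·(0) - (0)·(-2), (0)·(-1) - (-1)·(0), (-1)·(-2) - (-1)·(-1)) = (0, 0, 1).
  Let u = (0, 0, 1).
  ||u|| = √((0)² + (0)² + (1)²) = √(1) = 1,  v_1 = u/||u|| ≈ (0, 0, 1) (||v_1|| = 1).

λ_1 = 7,  λ_2 = 6.618,  λ_3 = 4.382;  v_1 ≈ (0, 0, 1)
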